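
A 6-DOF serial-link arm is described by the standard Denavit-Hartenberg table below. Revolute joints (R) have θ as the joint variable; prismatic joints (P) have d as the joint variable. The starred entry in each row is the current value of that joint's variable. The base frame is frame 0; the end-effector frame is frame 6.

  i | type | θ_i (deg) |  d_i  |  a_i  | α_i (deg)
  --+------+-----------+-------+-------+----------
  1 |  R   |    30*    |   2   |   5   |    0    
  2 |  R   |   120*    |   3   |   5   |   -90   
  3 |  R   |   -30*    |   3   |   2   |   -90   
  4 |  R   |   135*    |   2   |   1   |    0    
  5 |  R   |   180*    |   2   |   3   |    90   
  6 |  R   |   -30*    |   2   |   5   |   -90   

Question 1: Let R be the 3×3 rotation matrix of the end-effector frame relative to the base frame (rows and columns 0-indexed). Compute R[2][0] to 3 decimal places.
0.739

End-effector x-axis (col 0 of R) = (-0.5490,-0.3902,0.7392)
R[2][0] = 0.7392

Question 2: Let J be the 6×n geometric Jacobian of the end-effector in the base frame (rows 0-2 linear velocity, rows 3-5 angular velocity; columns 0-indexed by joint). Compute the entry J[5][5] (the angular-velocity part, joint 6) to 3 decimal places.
-0.354

axis z_5 = (0.1768,-0.9186,-0.3536); lever o_n−o_5 = (-2.3912,-3.7879,2.9889)
cross product → J_v[:, 5] = (-4.0847,0.3171,-2.8661)
J_ω[:, 5] = z_5
entry J[5][5] = -0.3536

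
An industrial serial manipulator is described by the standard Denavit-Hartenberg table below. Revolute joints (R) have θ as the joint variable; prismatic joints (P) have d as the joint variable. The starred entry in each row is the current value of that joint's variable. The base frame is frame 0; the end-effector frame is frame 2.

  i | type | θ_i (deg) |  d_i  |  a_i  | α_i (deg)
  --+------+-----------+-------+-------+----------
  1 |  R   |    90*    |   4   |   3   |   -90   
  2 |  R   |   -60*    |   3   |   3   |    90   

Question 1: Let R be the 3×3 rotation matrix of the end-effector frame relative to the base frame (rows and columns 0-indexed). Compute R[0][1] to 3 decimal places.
End-effector y-axis (col 1 of R) = (-1.0000,0.0000,0.0000)
R[0][1] = -1.0000

-1.000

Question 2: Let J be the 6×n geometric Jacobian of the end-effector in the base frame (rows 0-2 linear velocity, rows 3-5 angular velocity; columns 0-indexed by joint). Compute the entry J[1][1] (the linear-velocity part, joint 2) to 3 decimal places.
2.598

axis z_1 = (-1.0000,0.0000,0.0000); lever o_n−o_1 = (-3.0000,1.5000,2.5981)
cross product → J_v[:, 1] = (0.0000,2.5981,-1.5000)
J_ω[:, 1] = z_1
entry J[1][1] = 2.5981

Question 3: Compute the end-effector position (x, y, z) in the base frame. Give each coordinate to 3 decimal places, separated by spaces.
after link 1: o_1 = (0.0000, 3.0000, 4.0000)
after link 2: o_2 = (-3.0000, 4.5000, 6.5981)

-3.000 4.500 6.598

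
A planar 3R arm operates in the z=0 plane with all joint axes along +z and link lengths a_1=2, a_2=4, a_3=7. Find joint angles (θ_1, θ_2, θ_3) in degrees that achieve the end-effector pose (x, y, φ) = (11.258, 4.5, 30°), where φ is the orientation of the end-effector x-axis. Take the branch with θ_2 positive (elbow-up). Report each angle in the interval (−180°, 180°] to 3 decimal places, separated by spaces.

-30.009 60.014 -0.005

wrist centre = target − a_3·(cos φ, sin φ) = (5.1958, 1.0000)
cos θ_2 = (27.9966−2²−4²)/(2·2·4) = 0.4998; θ_2 = 60.0142° (elbow-up)
β = atan2(1.0000,5.1958) = 10.8941°; ψ = atan2(3.4646,3.9991) = 40.9035°
θ_1 = β − ψ = -30.0095°
θ_3 = φ − θ_1 − θ_2 = -0.0047° (wrapped to (-180°,180°])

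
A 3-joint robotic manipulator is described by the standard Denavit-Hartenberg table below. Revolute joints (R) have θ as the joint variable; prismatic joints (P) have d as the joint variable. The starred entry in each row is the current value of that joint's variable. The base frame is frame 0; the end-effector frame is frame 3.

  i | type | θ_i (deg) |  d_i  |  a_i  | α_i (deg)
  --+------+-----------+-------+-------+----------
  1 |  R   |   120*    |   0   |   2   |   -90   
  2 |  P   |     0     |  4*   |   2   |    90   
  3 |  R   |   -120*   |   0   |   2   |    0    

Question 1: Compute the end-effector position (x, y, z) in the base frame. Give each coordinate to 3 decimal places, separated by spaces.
-3.464 1.464 0.000

after link 1: o_1 = (-1.0000, 1.7321, 0.0000)
after link 2: o_2 = (-5.4641, 1.4641, 0.0000)
after link 3: o_3 = (-3.4641, 1.4641, 0.0000)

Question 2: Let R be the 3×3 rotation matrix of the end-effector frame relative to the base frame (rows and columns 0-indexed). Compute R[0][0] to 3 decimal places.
End-effector x-axis (col 0 of R) = (1.0000,0.0000,0.0000)
R[0][0] = 1.0000

1.000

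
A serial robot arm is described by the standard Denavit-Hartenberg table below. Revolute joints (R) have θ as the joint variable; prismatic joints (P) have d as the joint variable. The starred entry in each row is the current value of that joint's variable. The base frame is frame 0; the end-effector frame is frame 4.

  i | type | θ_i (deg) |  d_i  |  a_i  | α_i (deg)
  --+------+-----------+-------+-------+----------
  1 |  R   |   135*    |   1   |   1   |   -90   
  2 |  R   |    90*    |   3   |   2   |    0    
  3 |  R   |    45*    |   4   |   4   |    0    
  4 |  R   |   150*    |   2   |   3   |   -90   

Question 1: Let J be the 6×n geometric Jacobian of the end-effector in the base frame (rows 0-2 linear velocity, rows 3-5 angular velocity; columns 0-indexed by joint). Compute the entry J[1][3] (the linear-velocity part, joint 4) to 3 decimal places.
2.049

axis z_3 = (-0.7071,-0.7071,0.0000); lever o_n−o_3 = (-1.9633,-0.8652,2.8978)
cross product → J_v[:, 3] = (-2.0490,2.0490,-0.7765)
J_ω[:, 3] = z_3
entry J[1][3] = 2.0490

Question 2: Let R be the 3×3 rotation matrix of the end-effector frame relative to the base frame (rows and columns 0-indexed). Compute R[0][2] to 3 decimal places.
End-effector z-axis (col 2 of R) = (-0.6830,0.6830,-0.2588)
R[0][2] = -0.6830

-0.683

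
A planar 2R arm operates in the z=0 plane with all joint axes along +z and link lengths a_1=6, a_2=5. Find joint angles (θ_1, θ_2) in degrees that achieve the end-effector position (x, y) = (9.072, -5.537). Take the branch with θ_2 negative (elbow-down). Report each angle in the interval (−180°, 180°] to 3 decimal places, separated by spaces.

-17.791 -30.004

cos θ_2 = (112.9596−6²−5²)/(2·6·5) = 0.8660; θ_2 = -30.0038° (elbow-down)
β = atan2(-5.5370,9.0720) = -31.3974°; ψ = atan2(-2.5003,10.3300) = -13.6063°
θ_1 = β − ψ = -17.7911°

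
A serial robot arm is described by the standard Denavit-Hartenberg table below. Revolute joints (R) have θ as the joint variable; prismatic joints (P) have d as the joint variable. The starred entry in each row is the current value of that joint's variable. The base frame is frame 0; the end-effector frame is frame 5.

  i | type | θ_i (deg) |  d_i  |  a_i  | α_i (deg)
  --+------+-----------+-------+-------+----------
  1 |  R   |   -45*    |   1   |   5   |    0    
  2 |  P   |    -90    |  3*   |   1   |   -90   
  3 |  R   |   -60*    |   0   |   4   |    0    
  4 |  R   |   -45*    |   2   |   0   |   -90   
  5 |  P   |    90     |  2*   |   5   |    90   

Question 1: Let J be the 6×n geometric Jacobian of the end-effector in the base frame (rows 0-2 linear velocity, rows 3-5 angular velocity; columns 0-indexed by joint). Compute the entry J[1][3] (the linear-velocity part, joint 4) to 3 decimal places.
axis z_3 = (0.7071,-0.7071,0.0000); lever o_n−o_3 = (-3.4873,0.7553,0.5176)
cross product → J_v[:, 3] = (-0.3660,-0.3660,-1.9319)
J_ω[:, 3] = z_3
entry J[1][3] = -0.3660

-0.366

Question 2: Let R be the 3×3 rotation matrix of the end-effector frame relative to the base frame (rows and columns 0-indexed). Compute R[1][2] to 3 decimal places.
0.183

End-effector z-axis (col 2 of R) = (0.1830,0.1830,0.9659)
R[1][2] = 0.1830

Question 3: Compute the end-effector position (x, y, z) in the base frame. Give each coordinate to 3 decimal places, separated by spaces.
-2.073 -4.902 7.982

after link 1: o_1 = (3.5355, -3.5355, 1.0000)
after link 2: o_2 = (2.8284, -4.2426, 4.0000)
after link 3: o_3 = (1.4142, -5.6569, 7.4641)
after link 4: o_4 = (2.8284, -7.0711, 7.4641)
after link 5: o_5 = (-2.0731, -4.9016, 7.9817)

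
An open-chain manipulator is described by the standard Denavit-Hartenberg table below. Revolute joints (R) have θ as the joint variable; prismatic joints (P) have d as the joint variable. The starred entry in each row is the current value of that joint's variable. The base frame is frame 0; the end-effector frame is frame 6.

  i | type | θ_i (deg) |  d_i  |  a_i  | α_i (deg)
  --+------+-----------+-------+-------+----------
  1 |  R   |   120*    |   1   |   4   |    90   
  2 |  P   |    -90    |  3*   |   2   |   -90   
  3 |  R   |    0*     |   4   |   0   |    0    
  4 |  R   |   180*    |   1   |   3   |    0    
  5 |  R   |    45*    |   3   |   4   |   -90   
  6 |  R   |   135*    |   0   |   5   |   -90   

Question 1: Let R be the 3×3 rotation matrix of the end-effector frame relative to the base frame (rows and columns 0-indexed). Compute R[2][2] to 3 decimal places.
End-effector z-axis (col 2 of R) = (-0.7866,0.3624,-0.5000)
R[2][2] = -0.5000

-0.500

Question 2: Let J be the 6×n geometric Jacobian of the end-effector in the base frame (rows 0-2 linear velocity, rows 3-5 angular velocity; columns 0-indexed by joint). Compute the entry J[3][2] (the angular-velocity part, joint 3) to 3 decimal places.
axis z_2 = (-0.5000,0.8660,0.0000); lever o_n−o_2 = (-1.9478,4.0306,3.3284)
cross product → J_v[:, 2] = (2.8825,1.6642,-0.3284)
J_ω[:, 2] = z_2
entry J[3][2] = -0.5000

-0.500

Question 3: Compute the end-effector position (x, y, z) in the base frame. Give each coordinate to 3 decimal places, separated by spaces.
after link 1: o_1 = (-2.0000, 3.4641, 1.0000)
after link 2: o_2 = (0.5981, 4.9641, -1.0000)
after link 3: o_3 = (-1.4019, 8.4282, -1.0000)
after link 4: o_4 = (-1.9019, 9.2942, 2.0000)
after link 5: o_5 = (-0.9524, 13.3065, 4.8284)
after link 6: o_6 = (-1.3497, 8.9947, 2.3284)

-1.350 8.995 2.328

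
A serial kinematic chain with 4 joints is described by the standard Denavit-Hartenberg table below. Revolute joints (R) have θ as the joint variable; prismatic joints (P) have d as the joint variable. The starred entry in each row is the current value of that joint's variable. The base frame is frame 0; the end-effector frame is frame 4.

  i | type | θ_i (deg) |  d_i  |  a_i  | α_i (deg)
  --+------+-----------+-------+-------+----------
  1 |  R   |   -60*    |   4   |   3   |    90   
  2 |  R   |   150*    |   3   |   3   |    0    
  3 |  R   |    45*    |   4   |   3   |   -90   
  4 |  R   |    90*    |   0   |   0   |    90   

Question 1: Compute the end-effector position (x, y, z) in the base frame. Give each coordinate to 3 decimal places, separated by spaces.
after link 1: o_1 = (1.5000, -2.5981, 4.0000)
after link 2: o_2 = (-2.3971, -1.8481, 5.5000)
after link 3: o_3 = (-7.3101, -1.3385, 4.7235)
after link 4: o_4 = (-7.3101, -1.3385, 4.7235)

-7.310 -1.339 4.724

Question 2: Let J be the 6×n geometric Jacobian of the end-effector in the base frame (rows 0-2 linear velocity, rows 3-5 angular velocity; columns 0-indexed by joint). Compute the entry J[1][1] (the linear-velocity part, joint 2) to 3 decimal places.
0.627

axis z_1 = (-0.8660,-0.5000,0.0000); lever o_n−o_1 = (-8.8101,1.2595,0.7235)
cross product → J_v[:, 1] = (-0.3618,0.6266,-5.4959)
J_ω[:, 1] = z_1
entry J[1][1] = 0.6266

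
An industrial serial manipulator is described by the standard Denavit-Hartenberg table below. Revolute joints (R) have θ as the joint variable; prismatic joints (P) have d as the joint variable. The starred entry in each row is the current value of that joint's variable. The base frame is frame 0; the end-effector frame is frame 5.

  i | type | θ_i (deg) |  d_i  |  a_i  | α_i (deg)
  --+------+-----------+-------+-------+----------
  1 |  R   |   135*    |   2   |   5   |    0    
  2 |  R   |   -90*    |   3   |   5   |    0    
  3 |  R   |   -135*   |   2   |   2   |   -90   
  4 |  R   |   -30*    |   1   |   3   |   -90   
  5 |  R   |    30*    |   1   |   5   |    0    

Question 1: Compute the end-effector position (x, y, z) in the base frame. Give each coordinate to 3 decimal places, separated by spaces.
-1.500 -1.777 9.799

after link 1: o_1 = (-3.5355, 3.5355, 2.0000)
after link 2: o_2 = (0.0000, 7.0711, 5.0000)
after link 3: o_3 = (0.0000, 5.0711, 7.0000)
after link 4: o_4 = (1.0000, 2.4730, 8.5000)
after link 5: o_5 = (-1.5000, -1.7770, 9.7990)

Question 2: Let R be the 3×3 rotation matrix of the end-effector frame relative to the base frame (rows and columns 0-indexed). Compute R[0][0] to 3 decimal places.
-0.500

End-effector x-axis (col 0 of R) = (-0.5000,-0.7500,0.4330)
R[0][0] = -0.5000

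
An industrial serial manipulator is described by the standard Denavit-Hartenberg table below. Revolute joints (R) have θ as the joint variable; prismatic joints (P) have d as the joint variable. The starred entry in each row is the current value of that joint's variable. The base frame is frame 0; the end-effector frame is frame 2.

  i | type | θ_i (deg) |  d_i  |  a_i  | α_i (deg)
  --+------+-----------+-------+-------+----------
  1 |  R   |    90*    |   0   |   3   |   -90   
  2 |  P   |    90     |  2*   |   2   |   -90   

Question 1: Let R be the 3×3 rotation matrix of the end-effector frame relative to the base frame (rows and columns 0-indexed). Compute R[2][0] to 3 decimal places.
End-effector x-axis (col 0 of R) = (-0.0000,0.0000,-1.0000)
R[2][0] = -1.0000

-1.000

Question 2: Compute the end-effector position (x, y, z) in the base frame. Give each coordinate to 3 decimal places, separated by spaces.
-2.000 3.000 -2.000

after link 1: o_1 = (0.0000, 3.0000, 0.0000)
after link 2: o_2 = (-2.0000, 3.0000, -2.0000)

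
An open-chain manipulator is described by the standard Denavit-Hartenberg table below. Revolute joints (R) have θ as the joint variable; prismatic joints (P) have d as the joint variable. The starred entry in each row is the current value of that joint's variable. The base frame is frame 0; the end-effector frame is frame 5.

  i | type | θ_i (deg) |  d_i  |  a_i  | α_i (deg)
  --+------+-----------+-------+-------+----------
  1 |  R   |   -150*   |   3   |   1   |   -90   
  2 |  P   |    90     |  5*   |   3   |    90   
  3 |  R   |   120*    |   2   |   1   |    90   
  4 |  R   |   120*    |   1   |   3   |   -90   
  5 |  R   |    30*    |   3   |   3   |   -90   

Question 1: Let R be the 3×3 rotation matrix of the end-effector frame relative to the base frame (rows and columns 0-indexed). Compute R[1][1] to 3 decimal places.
End-effector y-axis (col 1 of R) = (-0.0580,-0.8995,0.4330)
R[1][1] = -0.8995

-0.900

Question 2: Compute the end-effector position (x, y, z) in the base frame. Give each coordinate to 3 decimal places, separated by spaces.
after link 1: o_1 = (-0.8660, -0.5000, 3.0000)
after link 2: o_2 = (1.6340, -4.8301, 0.0000)
after link 3: o_3 = (0.3349, -6.5801, 0.5000)
after link 4: o_4 = (-2.3146, -7.1872, -1.1160)
after link 5: o_5 = (-5.0266, -3.9898, -1.7655)

-5.027 -3.990 -1.766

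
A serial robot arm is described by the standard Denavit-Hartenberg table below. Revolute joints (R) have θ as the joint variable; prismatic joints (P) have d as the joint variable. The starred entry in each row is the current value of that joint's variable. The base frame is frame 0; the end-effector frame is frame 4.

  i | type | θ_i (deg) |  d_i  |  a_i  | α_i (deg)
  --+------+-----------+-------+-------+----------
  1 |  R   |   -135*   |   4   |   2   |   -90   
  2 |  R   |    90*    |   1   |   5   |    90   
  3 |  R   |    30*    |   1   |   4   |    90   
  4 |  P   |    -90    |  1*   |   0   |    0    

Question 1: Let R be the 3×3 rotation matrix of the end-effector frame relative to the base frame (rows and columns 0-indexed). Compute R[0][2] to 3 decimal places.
End-effector z-axis (col 2 of R) = (-0.6124,0.6124,-0.5000)
R[0][2] = -0.6124

-0.612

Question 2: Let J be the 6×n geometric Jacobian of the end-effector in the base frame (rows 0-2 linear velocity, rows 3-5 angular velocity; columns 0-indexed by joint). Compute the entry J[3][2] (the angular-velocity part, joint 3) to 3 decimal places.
axis z_2 = (-0.7071,-0.7071,0.0000); lever o_n−o_2 = (0.0947,-1.5089,-3.9641)
cross product → J_v[:, 2] = (2.8030,-2.8030,1.1340)
J_ω[:, 2] = z_2
entry J[3][2] = -0.7071

-0.707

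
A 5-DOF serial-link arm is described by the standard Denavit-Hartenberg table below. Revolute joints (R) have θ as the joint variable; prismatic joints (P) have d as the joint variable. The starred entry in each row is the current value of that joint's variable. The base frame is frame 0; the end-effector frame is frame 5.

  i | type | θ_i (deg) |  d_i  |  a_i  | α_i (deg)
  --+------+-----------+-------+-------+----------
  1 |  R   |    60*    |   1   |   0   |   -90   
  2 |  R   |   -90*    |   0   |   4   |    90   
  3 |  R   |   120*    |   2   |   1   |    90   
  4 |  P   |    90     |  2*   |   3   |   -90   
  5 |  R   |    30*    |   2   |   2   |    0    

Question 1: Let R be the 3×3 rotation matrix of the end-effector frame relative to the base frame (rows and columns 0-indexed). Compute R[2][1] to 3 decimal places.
-0.750

End-effector y-axis (col 1 of R) = (0.6250,0.2165,-0.7500)
R[2][1] = -0.7500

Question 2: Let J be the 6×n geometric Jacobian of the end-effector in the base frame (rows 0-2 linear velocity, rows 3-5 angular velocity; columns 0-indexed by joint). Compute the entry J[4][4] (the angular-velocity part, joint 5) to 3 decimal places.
-0.433

axis z_4 = (0.7500,-0.4330,0.5000); lever o_n−o_4 = (1.0670,-2.6160,0.1340)
cross product → J_v[:, 4] = (1.2500,0.4330,-1.5000)
J_ω[:, 4] = z_4
entry J[4][4] = -0.4330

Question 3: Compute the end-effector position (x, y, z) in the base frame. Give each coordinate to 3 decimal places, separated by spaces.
-3.049 -6.013 6.366

after link 1: o_1 = (0.0000, 0.0000, 1.0000)
after link 2: o_2 = (0.0000, 0.0000, 5.0000)
after link 3: o_3 = (-1.7500, -1.2990, 4.5000)
after link 4: o_4 = (-4.1160, -3.3971, 6.2321)
after link 5: o_5 = (-3.0490, -6.0131, 6.3660)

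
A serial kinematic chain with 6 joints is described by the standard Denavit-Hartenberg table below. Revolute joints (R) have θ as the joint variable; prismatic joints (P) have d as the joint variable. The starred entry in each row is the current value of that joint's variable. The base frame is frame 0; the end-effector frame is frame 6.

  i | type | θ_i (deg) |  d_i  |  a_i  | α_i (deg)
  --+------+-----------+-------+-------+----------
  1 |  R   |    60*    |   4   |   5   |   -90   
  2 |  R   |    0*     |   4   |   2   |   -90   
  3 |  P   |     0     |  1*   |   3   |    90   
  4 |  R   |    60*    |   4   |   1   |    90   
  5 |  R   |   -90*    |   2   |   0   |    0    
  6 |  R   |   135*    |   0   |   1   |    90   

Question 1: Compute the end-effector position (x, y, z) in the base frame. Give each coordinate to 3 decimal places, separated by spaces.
-1.248 15.253 2.522

after link 1: o_1 = (2.5000, 4.3301, 4.0000)
after link 2: o_2 = (0.0359, 8.0622, 4.0000)
after link 3: o_3 = (1.5359, 10.6603, 3.0000)
after link 4: o_4 = (-1.6782, 13.0933, 2.1340)
after link 5: o_5 = (-0.8122, 14.5933, 3.1340)
after link 6: o_6 = (-1.2478, 15.2530, 2.5216)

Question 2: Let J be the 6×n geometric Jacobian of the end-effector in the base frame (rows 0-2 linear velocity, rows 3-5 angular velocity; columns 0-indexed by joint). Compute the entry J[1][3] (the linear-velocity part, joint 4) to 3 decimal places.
axis z_3 = (-0.8660,0.5000,0.0000); lever o_n−o_3 = (-2.7837,4.5928,-0.4784)
cross product → J_v[:, 3] = (-0.2392,-0.4143,-2.5856)
J_ω[:, 3] = z_3
entry J[1][3] = -0.4143

-0.414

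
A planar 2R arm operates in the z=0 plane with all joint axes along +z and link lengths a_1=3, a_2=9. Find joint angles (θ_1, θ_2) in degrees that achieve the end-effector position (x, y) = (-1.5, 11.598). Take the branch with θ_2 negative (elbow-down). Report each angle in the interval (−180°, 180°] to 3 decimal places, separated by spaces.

120.003 -30.004

cos θ_2 = (136.7636−3²−9²)/(2·3·9) = 0.8660; θ_2 = -30.0038° (elbow-down)
β = atan2(11.5980,-1.5000) = 97.3693°; ψ = atan2(-4.5005,10.7939) = -22.6336°
θ_1 = β − ψ = 120.0029°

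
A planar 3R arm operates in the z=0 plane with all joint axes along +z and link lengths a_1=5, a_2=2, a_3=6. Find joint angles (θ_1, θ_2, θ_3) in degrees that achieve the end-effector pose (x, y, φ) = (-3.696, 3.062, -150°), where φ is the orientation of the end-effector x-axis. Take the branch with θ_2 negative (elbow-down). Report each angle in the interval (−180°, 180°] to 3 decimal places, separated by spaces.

wrist centre = target − a_3·(cos φ, sin φ) = (1.5002, 6.0620)
cos θ_2 = (38.9983−5²−2²)/(2·5·2) = 0.4999; θ_2 = -60.0056° (elbow-down)
β = atan2(6.0620,1.5002) = 76.1004°; ψ = atan2(-1.7321,5.9998) = -16.1034°
θ_1 = β − ψ = 92.2038°
θ_3 = φ − θ_1 − θ_2 = 177.8018° (wrapped to (-180°,180°])

92.204 -60.006 177.802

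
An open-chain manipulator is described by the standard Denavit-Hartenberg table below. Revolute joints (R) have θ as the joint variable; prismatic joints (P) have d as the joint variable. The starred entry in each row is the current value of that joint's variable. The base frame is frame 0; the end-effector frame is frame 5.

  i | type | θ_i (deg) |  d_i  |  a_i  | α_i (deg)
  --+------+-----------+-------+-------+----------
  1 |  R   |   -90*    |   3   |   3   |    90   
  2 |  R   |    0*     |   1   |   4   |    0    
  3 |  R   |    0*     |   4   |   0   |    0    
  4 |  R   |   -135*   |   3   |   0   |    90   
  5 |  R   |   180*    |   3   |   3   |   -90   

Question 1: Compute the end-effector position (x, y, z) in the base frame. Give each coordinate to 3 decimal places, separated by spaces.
-8.000 -7.000 7.243

after link 1: o_1 = (0.0000, -3.0000, 3.0000)
after link 2: o_2 = (-1.0000, -7.0000, 3.0000)
after link 3: o_3 = (-5.0000, -7.0000, 3.0000)
after link 4: o_4 = (-8.0000, -7.0000, 3.0000)
after link 5: o_5 = (-8.0000, -7.0000, 7.2426)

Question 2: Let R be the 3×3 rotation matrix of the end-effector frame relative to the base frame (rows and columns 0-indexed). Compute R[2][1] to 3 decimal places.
-0.707

End-effector y-axis (col 1 of R) = (0.0000,-0.7071,-0.7071)
R[2][1] = -0.7071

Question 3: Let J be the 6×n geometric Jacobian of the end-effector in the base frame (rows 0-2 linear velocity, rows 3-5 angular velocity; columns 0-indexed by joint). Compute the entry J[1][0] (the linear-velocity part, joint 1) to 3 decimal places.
-8.000

axis z_0 = ẑ; lever o_n−o_0 = (-8.0000,-7.0000,7.2426)
cross product → J_v[:, 0] = (7.0000,-8.0000,0.0000)
J_ω[:, 0] = z_0
entry J[1][0] = -8.0000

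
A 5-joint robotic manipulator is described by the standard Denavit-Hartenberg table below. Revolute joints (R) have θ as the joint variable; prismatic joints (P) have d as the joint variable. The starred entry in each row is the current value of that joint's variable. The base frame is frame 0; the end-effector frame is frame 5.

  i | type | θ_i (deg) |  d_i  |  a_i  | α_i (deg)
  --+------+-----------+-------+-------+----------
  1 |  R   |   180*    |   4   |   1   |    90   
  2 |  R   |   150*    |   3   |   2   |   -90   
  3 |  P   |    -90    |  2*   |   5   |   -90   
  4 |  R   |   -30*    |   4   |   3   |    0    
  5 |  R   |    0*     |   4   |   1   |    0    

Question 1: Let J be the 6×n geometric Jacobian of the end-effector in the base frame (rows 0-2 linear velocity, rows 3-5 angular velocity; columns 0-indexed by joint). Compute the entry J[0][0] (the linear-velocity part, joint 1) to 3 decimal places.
-11.464

axis z_0 = ẑ; lever o_n−o_0 = (9.6603,11.4641,5.5359)
cross product → J_v[:, 0] = (-11.4641,9.6603,0.0000)
J_ω[:, 0] = z_0
entry J[0][0] = -11.4641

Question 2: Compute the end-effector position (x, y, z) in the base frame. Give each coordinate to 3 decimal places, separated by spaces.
after link 1: o_1 = (-1.0000, 0.0000, 4.0000)
after link 2: o_2 = (0.7321, 3.0000, 5.0000)
after link 3: o_3 = (1.7321, 8.0000, 3.2679)
after link 4: o_4 = (5.9462, 10.5981, 3.9689)
after link 5: o_5 = (9.6603, 11.4641, 5.5359)

9.660 11.464 5.536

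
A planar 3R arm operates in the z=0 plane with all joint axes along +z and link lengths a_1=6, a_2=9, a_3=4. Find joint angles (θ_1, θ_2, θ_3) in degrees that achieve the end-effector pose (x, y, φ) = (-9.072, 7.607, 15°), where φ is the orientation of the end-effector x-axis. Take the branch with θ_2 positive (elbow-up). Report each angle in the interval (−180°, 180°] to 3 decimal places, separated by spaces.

wrist centre = target − a_3·(cos φ, sin φ) = (-12.9357, 6.5717)
cos θ_2 = (210.5200−6²−9²)/(2·6·9) = 0.8659; θ_2 = 30.0114° (elbow-up)
β = atan2(6.5717,-12.9357) = 153.0681°; ψ = atan2(4.5016,13.7933) = 18.0745°
θ_1 = β − ψ = 134.9936°
θ_3 = φ − θ_1 − θ_2 = -150.0050° (wrapped to (-180°,180°])

134.994 30.011 -150.005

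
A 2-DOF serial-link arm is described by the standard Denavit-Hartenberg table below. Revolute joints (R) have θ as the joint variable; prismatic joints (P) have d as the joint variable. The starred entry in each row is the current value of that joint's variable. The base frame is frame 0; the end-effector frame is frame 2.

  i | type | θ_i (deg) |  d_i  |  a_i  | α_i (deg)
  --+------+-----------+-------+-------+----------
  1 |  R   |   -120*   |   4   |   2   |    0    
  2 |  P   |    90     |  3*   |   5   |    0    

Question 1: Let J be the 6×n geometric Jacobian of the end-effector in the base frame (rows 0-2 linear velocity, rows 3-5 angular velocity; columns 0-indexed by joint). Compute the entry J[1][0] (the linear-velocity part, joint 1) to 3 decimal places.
3.330

axis z_0 = ẑ; lever o_n−o_0 = (3.3301,-4.2321,7.0000)
cross product → J_v[:, 0] = (4.2321,3.3301,-0.0000)
J_ω[:, 0] = z_0
entry J[1][0] = 3.3301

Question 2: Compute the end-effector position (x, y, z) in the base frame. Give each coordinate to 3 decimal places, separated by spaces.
3.330 -4.232 7.000

after link 1: o_1 = (-1.0000, -1.7321, 4.0000)
after link 2: o_2 = (3.3301, -4.2321, 7.0000)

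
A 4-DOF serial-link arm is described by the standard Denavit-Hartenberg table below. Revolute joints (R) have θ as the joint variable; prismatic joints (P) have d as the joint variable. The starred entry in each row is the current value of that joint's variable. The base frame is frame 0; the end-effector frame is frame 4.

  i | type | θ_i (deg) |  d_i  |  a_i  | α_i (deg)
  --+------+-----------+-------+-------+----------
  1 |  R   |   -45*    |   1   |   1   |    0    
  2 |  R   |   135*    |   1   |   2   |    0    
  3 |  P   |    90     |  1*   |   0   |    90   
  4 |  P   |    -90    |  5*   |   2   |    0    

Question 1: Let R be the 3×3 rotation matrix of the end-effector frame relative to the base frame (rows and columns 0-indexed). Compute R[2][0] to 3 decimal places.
-1.000

End-effector x-axis (col 0 of R) = (-0.0000,0.0000,-1.0000)
R[2][0] = -1.0000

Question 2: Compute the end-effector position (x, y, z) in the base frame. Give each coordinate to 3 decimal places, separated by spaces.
after link 1: o_1 = (0.7071, -0.7071, 1.0000)
after link 2: o_2 = (0.7071, 1.2929, 2.0000)
after link 3: o_3 = (0.7071, 1.2929, 3.0000)
after link 4: o_4 = (0.7071, 6.2929, 1.0000)

0.707 6.293 1.000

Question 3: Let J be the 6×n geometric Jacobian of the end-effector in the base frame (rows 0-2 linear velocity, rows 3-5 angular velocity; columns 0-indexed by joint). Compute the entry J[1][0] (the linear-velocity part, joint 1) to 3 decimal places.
axis z_0 = ẑ; lever o_n−o_0 = (0.7071,6.2929,1.0000)
cross product → J_v[:, 0] = (-6.2929,0.7071,0.0000)
J_ω[:, 0] = z_0
entry J[1][0] = 0.7071

0.707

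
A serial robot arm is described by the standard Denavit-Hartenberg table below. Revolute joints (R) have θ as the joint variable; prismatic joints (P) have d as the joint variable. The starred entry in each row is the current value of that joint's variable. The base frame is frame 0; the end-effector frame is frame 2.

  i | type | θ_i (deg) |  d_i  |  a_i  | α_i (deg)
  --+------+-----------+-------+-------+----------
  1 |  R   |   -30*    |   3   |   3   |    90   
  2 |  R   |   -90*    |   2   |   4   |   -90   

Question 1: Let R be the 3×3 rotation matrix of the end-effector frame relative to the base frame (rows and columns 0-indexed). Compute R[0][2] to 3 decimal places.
0.866

End-effector z-axis (col 2 of R) = (0.8660,-0.5000,0.0000)
R[0][2] = 0.8660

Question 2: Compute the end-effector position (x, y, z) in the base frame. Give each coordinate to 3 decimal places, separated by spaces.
1.598 -3.232 -1.000

after link 1: o_1 = (2.5981, -1.5000, 3.0000)
after link 2: o_2 = (1.5981, -3.2321, -1.0000)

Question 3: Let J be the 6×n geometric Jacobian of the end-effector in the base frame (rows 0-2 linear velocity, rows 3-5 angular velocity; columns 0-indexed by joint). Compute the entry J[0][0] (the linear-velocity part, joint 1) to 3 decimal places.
axis z_0 = ẑ; lever o_n−o_0 = (1.5981,-3.2321,-1.0000)
cross product → J_v[:, 0] = (3.2321,1.5981,-0.0000)
J_ω[:, 0] = z_0
entry J[0][0] = 3.2321

3.232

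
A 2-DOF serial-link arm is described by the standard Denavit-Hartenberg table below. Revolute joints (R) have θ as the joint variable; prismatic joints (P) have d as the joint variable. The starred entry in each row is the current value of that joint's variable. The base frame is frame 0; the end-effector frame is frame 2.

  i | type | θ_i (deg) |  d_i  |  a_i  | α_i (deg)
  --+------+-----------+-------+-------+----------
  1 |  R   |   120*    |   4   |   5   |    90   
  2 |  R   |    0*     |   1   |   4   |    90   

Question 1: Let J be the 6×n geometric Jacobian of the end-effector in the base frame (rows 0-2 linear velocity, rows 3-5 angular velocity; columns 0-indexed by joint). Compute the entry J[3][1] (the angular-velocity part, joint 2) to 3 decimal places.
0.866

axis z_1 = (0.8660,0.5000,0.0000); lever o_n−o_1 = (-1.1340,3.9641,0.0000)
cross product → J_v[:, 1] = (-0.0000,-0.0000,4.0000)
J_ω[:, 1] = z_1
entry J[3][1] = 0.8660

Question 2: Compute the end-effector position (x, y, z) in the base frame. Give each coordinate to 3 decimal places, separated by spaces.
after link 1: o_1 = (-2.5000, 4.3301, 4.0000)
after link 2: o_2 = (-3.6340, 8.2942, 4.0000)

-3.634 8.294 4.000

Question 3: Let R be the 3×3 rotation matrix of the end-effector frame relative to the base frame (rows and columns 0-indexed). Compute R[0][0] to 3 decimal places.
-0.500

End-effector x-axis (col 0 of R) = (-0.5000,0.8660,0.0000)
R[0][0] = -0.5000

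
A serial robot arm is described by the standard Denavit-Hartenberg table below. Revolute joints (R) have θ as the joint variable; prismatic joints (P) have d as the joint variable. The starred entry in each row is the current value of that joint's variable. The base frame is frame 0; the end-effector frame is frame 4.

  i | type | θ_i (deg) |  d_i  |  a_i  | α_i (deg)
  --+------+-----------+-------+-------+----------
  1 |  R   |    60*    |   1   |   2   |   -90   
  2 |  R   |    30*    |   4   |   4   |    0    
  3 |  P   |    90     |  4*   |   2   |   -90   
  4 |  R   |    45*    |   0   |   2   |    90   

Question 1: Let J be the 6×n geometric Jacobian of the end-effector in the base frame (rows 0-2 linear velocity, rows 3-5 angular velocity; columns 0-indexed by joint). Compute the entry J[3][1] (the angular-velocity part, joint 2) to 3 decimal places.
-0.866

axis z_1 = (-0.8660,0.5000,0.0000); lever o_n−o_1 = (-4.8250,4.8145,-4.9568)
cross product → J_v[:, 1] = (-2.4784,-4.2927,-1.7570)
J_ω[:, 1] = z_1
entry J[3][1] = -0.8660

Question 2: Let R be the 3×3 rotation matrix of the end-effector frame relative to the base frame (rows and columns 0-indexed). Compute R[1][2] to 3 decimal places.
End-effector z-axis (col 2 of R) = (-0.7891,0.0474,-0.6124)
R[1][2] = 0.0474

0.047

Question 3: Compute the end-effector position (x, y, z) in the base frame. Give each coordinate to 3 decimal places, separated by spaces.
after link 1: o_1 = (1.0000, 1.7321, 1.0000)
after link 2: o_2 = (-0.7321, 6.7321, -1.0000)
after link 3: o_3 = (-4.6962, 7.8660, -2.7321)
after link 4: o_4 = (-3.8250, 6.5465, -3.9568)

-3.825 6.547 -3.957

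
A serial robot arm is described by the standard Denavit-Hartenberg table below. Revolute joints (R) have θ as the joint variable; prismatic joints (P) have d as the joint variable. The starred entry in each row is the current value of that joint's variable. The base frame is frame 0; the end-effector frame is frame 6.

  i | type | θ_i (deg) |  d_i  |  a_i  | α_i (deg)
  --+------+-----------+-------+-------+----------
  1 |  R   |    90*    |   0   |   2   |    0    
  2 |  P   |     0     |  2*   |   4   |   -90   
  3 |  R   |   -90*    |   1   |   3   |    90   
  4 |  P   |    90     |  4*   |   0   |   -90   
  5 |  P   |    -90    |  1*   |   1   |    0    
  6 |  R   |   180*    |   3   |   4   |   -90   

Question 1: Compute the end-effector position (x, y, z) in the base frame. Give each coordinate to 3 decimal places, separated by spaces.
after link 1: o_1 = (0.0000, 2.0000, 0.0000)
after link 2: o_2 = (0.0000, 6.0000, 2.0000)
after link 3: o_3 = (-1.0000, 6.0000, 5.0000)
after link 4: o_4 = (-1.0000, 2.0000, 5.0000)
after link 5: o_5 = (-1.0000, 1.0000, 4.0000)
after link 6: o_6 = (-1.0000, 5.0000, 1.0000)

-1.000 5.000 1.000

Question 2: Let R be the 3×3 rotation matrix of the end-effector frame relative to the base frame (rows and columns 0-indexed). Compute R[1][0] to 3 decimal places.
End-effector x-axis (col 0 of R) = (0.0000,1.0000,-0.0000)
R[1][0] = 1.0000

1.000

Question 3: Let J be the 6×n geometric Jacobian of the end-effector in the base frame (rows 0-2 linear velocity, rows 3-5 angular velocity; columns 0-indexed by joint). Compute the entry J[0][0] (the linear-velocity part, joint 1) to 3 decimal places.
axis z_0 = ẑ; lever o_n−o_0 = (-1.0000,5.0000,1.0000)
cross product → J_v[:, 0] = (-5.0000,-1.0000,0.0000)
J_ω[:, 0] = z_0
entry J[0][0] = -5.0000

-5.000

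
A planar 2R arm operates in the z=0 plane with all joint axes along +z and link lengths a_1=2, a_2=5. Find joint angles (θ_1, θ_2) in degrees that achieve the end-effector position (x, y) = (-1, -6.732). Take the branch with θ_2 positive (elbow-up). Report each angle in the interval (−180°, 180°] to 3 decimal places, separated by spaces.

cos θ_2 = (46.3198−2²−5²)/(2·2·5) = 0.8660; θ_2 = 30.0039° (elbow-up)
β = atan2(-6.7320,-1.0000) = -98.4492°; ψ = atan2(2.5003,6.3300) = 21.5537°
θ_1 = β − ψ = -120.0029°

-120.003 30.004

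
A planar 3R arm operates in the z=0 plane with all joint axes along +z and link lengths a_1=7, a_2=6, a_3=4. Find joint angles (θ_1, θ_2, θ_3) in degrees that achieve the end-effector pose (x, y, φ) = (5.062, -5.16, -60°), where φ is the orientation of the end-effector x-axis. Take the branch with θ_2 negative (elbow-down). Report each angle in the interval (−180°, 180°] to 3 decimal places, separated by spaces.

wrist centre = target − a_3·(cos φ, sin φ) = (3.0620, -1.6959)
cos θ_2 = (12.2519−7²−6²)/(2·7·6) = -0.8660; θ_2 = -150.0027° (elbow-down)
β = atan2(-1.6959,3.0620) = -28.9800°; ψ = atan2(-2.9998,1.8037) = -58.9822°
θ_1 = β − ψ = 30.0021°
θ_3 = φ − θ_1 − θ_2 = 60.0005° (wrapped to (-180°,180°])

30.002 -150.003 60.001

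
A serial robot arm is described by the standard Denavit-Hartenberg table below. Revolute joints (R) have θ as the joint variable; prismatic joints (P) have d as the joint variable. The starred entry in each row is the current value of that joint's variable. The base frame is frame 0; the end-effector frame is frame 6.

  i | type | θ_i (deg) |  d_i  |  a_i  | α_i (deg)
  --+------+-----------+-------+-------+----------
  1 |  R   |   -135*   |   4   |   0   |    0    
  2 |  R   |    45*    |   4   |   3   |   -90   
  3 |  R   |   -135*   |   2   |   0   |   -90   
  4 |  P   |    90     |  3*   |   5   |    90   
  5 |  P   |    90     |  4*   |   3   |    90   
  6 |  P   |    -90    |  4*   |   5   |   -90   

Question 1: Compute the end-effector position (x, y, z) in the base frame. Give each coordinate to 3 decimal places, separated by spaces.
after link 1: o_1 = (0.0000, 0.0000, 4.0000)
after link 2: o_2 = (0.0000, -3.0000, 8.0000)
after link 3: o_3 = (2.0000, -3.0000, 8.0000)
after link 4: o_4 = (-3.0000, -5.1213, 10.1213)
after link 5: o_5 = (-3.0000, -4.4142, 15.0711)
after link 6: o_6 = (-7.0000, -7.9497, 11.5355)

-7.000 -7.950 11.536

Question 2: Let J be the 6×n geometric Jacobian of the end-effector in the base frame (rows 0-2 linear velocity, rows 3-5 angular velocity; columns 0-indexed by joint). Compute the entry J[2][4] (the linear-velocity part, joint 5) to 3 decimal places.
prismatic axis z_4 = (0.0000,0.7071,0.7071)
J_v[:, 4] = z_4; J_ω[:, 4] = (0,0,0)
entry J[2][4] = 0.7071

0.707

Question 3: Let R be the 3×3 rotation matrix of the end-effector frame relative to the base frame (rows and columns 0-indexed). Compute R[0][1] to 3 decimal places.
End-effector y-axis (col 1 of R) = (1.0000,-0.0000,0.0000)
R[0][1] = 1.0000

1.000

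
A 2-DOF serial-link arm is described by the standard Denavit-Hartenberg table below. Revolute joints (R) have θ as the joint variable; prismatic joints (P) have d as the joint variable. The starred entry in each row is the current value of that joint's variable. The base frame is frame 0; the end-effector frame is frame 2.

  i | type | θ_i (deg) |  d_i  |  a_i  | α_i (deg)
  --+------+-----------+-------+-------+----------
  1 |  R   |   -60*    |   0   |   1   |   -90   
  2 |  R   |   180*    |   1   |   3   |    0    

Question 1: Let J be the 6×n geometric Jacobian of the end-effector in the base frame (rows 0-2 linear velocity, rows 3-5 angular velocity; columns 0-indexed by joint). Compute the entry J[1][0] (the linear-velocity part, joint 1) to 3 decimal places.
-0.134

axis z_0 = ẑ; lever o_n−o_0 = (-0.1340,2.2321,-0.0000)
cross product → J_v[:, 0] = (-2.2321,-0.1340,0.0000)
J_ω[:, 0] = z_0
entry J[1][0] = -0.1340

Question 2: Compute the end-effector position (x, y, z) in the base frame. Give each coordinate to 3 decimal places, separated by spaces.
after link 1: o_1 = (0.5000, -0.8660, 0.0000)
after link 2: o_2 = (-0.1340, 2.2321, -0.0000)

-0.134 2.232 -0.000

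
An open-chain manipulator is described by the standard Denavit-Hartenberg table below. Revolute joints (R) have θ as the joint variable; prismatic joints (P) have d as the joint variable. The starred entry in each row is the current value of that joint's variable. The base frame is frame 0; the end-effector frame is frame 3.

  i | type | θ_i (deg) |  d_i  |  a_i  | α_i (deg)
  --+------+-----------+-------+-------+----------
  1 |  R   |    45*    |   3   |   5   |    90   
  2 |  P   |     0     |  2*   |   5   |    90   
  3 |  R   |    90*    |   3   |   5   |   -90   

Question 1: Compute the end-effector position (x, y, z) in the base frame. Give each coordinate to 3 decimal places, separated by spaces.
12.021 2.121 0.000

after link 1: o_1 = (3.5355, 3.5355, 3.0000)
after link 2: o_2 = (8.4853, 5.6569, 3.0000)
after link 3: o_3 = (12.0208, 2.1213, 0.0000)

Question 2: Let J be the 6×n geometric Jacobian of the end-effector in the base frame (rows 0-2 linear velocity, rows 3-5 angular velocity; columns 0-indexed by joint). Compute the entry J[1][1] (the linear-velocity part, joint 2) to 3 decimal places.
prismatic axis z_1 = (0.7071,-0.7071,0.0000)
J_v[:, 1] = z_1; J_ω[:, 1] = (0,0,0)
entry J[1][1] = -0.7071

-0.707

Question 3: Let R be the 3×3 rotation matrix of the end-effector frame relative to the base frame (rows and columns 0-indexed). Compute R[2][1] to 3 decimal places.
1.000

End-effector y-axis (col 1 of R) = (-0.0000,0.0000,1.0000)
R[2][1] = 1.0000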